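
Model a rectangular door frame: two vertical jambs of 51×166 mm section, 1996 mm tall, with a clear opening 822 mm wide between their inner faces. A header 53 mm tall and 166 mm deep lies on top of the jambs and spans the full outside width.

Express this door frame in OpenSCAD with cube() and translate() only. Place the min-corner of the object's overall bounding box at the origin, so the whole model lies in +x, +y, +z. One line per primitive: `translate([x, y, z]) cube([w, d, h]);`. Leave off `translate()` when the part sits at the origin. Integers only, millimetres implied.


cube([51, 166, 1996]);
translate([873, 0, 0]) cube([51, 166, 1996]);
translate([0, 0, 1996]) cube([924, 166, 53]);


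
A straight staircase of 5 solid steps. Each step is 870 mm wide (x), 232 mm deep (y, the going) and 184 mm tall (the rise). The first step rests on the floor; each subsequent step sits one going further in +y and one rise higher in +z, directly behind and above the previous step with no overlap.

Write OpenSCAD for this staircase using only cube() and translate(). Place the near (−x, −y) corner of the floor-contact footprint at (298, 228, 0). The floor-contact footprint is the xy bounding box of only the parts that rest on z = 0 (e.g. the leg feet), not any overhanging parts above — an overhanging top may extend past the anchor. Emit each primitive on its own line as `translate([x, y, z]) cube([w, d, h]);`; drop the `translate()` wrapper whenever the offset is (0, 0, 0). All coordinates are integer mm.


translate([298, 228, 0]) cube([870, 232, 184]);
translate([298, 460, 184]) cube([870, 232, 184]);
translate([298, 692, 368]) cube([870, 232, 184]);
translate([298, 924, 552]) cube([870, 232, 184]);
translate([298, 1156, 736]) cube([870, 232, 184]);


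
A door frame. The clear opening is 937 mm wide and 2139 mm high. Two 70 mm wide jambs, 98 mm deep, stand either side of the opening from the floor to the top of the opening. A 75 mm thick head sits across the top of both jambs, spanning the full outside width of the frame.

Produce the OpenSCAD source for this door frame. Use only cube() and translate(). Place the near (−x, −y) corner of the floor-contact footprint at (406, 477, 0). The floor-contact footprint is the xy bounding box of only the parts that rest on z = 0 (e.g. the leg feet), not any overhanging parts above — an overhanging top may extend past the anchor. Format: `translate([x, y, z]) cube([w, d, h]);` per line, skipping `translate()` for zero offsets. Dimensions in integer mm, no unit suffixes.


translate([406, 477, 0]) cube([70, 98, 2139]);
translate([1413, 477, 0]) cube([70, 98, 2139]);
translate([406, 477, 2139]) cube([1077, 98, 75]);


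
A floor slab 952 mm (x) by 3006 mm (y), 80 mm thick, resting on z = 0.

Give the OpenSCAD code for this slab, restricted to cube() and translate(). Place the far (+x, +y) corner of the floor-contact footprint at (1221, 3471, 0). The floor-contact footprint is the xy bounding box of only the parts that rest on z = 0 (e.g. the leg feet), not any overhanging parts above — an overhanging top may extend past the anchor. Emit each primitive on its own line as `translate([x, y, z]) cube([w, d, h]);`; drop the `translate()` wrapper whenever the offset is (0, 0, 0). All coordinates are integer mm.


translate([269, 465, 0]) cube([952, 3006, 80]);


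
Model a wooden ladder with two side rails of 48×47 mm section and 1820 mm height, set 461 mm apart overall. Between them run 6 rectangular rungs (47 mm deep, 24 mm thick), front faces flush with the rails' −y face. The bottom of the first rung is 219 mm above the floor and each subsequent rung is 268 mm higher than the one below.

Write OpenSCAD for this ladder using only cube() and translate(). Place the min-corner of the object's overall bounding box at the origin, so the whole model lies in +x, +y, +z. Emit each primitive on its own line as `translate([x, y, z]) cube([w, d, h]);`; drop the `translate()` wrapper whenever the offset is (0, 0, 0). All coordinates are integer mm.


// rung span = 461 - 2*48 = 365
// rung[k] z = 219 + k*268
cube([48, 47, 1820]);
translate([413, 0, 0]) cube([48, 47, 1820]);
translate([48, 0, 219]) cube([365, 47, 24]);
translate([48, 0, 487]) cube([365, 47, 24]);
translate([48, 0, 755]) cube([365, 47, 24]);
translate([48, 0, 1023]) cube([365, 47, 24]);
translate([48, 0, 1291]) cube([365, 47, 24]);
translate([48, 0, 1559]) cube([365, 47, 24]);


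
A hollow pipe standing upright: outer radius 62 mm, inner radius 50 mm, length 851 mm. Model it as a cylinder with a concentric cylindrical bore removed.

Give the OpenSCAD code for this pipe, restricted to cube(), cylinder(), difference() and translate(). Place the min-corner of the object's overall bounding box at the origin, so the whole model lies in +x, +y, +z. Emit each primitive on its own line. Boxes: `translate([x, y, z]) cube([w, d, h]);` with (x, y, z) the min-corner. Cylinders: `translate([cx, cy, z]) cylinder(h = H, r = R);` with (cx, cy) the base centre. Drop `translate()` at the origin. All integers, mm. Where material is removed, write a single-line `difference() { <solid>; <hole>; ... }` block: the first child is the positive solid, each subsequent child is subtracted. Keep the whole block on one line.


difference() { translate([62, 62, 0]) cylinder(h = 851, r = 62); translate([62, 62, 0]) cylinder(h = 851, r = 50); }


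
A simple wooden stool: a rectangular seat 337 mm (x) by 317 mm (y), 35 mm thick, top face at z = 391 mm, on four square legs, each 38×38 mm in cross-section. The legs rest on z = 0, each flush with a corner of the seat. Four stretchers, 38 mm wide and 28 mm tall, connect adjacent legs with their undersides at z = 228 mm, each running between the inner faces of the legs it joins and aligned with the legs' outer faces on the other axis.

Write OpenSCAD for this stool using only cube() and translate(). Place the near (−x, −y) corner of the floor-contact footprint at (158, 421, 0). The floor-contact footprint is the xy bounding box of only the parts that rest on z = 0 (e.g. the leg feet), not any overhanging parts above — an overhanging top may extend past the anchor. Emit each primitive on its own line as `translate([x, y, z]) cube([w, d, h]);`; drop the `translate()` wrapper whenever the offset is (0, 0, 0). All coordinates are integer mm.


translate([158, 421, 356]) cube([337, 317, 35]);
translate([158, 421, 0]) cube([38, 38, 356]);
translate([457, 421, 0]) cube([38, 38, 356]);
translate([158, 700, 0]) cube([38, 38, 356]);
translate([457, 700, 0]) cube([38, 38, 356]);
translate([196, 421, 228]) cube([261, 38, 28]);
translate([196, 700, 228]) cube([261, 38, 28]);
translate([158, 459, 228]) cube([38, 241, 28]);
translate([457, 459, 228]) cube([38, 241, 28]);


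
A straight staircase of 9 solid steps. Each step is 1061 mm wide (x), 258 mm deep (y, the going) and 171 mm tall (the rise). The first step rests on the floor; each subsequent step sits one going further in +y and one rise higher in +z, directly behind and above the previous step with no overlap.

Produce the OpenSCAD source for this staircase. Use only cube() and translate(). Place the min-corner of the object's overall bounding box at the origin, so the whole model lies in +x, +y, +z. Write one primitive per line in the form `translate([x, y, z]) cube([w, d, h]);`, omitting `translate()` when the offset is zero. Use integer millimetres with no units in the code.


cube([1061, 258, 171]);
translate([0, 258, 171]) cube([1061, 258, 171]);
translate([0, 516, 342]) cube([1061, 258, 171]);
translate([0, 774, 513]) cube([1061, 258, 171]);
translate([0, 1032, 684]) cube([1061, 258, 171]);
translate([0, 1290, 855]) cube([1061, 258, 171]);
translate([0, 1548, 1026]) cube([1061, 258, 171]);
translate([0, 1806, 1197]) cube([1061, 258, 171]);
translate([0, 2064, 1368]) cube([1061, 258, 171]);


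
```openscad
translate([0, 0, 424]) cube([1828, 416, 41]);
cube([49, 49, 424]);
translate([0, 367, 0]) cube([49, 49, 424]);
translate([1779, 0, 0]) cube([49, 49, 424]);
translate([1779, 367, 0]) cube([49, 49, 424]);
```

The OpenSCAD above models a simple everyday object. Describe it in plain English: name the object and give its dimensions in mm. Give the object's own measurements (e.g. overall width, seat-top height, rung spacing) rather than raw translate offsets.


A long wooden bench with a 1828 mm (x) × 416 mm (y) seat, 41 mm thick, its top surface 465 mm above the floor. Four 49 mm square legs at the seat corners, flush with the edges, run from z = 0 to the seat underside.


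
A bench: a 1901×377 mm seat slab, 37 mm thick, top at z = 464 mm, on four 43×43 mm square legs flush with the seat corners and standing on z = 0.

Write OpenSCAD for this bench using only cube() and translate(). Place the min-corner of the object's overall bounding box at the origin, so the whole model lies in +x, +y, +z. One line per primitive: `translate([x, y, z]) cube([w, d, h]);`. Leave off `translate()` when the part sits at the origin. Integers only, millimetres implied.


// leg_h = 464 − 37 = 427
translate([0, 0, 427]) cube([1901, 377, 37]);
cube([43, 43, 427]);
translate([0, 334, 0]) cube([43, 43, 427]);
translate([1858, 0, 0]) cube([43, 43, 427]);
translate([1858, 334, 0]) cube([43, 43, 427]);


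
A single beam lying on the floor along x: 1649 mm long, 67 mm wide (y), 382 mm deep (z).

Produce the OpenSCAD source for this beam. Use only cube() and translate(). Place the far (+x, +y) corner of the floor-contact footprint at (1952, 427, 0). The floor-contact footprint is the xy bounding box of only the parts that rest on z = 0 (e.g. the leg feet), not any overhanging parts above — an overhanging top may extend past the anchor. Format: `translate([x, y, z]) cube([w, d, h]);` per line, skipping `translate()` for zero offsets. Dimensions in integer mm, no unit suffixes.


translate([303, 360, 0]) cube([1649, 67, 382]);


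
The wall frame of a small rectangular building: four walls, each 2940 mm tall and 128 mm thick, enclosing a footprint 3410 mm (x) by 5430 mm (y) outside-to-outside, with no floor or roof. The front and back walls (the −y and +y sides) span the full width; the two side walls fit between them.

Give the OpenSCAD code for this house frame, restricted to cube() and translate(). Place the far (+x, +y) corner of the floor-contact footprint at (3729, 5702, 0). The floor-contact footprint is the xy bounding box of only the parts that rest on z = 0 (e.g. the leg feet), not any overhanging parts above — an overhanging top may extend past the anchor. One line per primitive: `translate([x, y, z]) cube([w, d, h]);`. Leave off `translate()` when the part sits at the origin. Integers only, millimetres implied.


translate([319, 272, 0]) cube([3410, 128, 2940]);
translate([319, 5574, 0]) cube([3410, 128, 2940]);
translate([319, 400, 0]) cube([128, 5174, 2940]);
translate([3601, 400, 0]) cube([128, 5174, 2940]);


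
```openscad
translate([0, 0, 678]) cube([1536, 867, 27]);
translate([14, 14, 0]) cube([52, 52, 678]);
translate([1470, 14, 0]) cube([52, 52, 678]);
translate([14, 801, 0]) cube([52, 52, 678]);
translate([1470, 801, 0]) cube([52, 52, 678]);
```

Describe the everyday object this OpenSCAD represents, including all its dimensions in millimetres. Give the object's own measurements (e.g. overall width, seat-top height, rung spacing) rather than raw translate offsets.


A table: top 1536 mm (x) × 867 mm (y), 27 mm thick, upper face at z = 705 mm, on four 52×52 mm square legs, each inset 14 mm from the nearest pair of top edges from z = 0 to the bottom of the top.


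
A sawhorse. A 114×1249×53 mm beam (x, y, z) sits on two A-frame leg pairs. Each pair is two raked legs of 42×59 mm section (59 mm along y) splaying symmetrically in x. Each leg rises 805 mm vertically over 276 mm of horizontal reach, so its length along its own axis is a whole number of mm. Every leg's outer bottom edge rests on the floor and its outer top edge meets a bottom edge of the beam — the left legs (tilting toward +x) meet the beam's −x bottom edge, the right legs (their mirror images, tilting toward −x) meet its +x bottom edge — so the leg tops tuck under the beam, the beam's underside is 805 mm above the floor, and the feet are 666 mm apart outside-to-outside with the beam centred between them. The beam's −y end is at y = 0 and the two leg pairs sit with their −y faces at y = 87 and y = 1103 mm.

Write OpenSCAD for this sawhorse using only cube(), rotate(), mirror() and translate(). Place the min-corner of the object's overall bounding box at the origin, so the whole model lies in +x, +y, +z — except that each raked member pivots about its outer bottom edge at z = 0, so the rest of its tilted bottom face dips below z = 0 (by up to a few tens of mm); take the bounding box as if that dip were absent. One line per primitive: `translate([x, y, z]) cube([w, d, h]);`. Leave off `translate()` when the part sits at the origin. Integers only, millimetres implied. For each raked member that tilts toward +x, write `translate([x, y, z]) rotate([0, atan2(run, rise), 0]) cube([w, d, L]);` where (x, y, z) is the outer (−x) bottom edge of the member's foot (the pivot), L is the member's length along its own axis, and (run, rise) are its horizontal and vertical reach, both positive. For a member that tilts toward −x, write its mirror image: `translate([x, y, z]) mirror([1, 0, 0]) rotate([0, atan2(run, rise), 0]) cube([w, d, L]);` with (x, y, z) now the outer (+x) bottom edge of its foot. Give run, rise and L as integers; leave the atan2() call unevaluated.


// leg length = √(276² + 805²) = 851
// right-leg outer foot x = 2·276 + 114 = 666
// beam min-corner = (276, 0, 805)
translate([276, 0, 805]) cube([114, 1249, 53]);
translate([0, 87, 0]) rotate([0, atan2(276, 805), 0]) cube([42, 59, 851]);
translate([666, 87, 0]) mirror([1, 0, 0]) rotate([0, atan2(276, 805), 0]) cube([42, 59, 851]);
translate([0, 1103, 0]) rotate([0, atan2(276, 805), 0]) cube([42, 59, 851]);
translate([666, 1103, 0]) mirror([1, 0, 0]) rotate([0, atan2(276, 805), 0]) cube([42, 59, 851]);


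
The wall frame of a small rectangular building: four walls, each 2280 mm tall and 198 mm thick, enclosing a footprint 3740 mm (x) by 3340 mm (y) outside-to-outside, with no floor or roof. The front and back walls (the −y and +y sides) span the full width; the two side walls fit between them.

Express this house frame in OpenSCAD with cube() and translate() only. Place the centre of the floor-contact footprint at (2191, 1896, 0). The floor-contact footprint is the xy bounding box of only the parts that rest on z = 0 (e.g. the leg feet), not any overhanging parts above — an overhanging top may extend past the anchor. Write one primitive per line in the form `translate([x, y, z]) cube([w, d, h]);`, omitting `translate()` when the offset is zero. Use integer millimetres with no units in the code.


translate([321, 226, 0]) cube([3740, 198, 2280]);
translate([321, 3368, 0]) cube([3740, 198, 2280]);
translate([321, 424, 0]) cube([198, 2944, 2280]);
translate([3863, 424, 0]) cube([198, 2944, 2280]);


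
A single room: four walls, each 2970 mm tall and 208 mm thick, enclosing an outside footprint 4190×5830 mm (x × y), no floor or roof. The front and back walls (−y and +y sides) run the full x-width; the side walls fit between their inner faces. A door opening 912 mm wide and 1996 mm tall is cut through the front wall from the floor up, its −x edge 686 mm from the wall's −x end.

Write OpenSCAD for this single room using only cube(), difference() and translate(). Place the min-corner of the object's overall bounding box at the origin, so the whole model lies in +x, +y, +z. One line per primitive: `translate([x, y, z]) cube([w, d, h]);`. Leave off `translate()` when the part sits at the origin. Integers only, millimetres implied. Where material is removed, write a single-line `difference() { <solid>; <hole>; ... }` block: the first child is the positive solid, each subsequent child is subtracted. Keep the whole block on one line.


difference() { cube([4190, 208, 2970]); translate([686, 0, 0]) cube([912, 208, 1996]); }
translate([0, 5622, 0]) cube([4190, 208, 2970]);
translate([0, 208, 0]) cube([208, 5414, 2970]);
translate([3982, 208, 0]) cube([208, 5414, 2970]);


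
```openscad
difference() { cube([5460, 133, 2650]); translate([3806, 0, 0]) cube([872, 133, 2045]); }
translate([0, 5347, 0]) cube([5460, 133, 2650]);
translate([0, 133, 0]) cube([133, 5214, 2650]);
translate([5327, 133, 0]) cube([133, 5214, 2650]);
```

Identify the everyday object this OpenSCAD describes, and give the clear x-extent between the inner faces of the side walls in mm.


A single room. The interior width is 5194 mm.

Four walls enclosing a rectangle with a door in the front wall — a room. Outside width 5460 minus two 133 mm walls gives 5194 mm.


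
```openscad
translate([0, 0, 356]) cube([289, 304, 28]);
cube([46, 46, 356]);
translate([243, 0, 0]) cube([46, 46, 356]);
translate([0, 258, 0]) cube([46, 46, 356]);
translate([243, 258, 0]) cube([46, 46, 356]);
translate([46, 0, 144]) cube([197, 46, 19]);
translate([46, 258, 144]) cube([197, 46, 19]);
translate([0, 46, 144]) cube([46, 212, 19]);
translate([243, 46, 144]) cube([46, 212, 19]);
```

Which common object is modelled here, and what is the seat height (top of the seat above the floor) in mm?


A stool. The seat height is 384 mm.

A 289×304×28 slab at z = 356 on four corner posts — a stool. The seat top is 356 + 28 = 384 mm.


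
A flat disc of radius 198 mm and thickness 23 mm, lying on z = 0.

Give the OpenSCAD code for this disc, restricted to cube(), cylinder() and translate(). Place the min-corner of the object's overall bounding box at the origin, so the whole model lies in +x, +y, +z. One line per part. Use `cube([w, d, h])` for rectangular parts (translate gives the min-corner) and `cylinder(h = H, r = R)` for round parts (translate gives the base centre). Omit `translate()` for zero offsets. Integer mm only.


translate([198, 198, 0]) cylinder(h = 23, r = 198);


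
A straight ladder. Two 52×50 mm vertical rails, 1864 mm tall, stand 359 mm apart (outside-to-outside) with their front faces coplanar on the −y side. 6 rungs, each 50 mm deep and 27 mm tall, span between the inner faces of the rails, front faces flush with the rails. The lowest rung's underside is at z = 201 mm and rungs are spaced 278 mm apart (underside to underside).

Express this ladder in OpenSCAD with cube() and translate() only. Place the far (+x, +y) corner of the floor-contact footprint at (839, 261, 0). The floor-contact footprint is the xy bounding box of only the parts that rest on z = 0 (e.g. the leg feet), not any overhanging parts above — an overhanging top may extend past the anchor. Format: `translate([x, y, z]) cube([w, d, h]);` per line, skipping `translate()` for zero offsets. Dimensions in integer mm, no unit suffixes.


translate([480, 211, 0]) cube([52, 50, 1864]);
translate([787, 211, 0]) cube([52, 50, 1864]);
translate([532, 211, 201]) cube([255, 50, 27]);
translate([532, 211, 479]) cube([255, 50, 27]);
translate([532, 211, 757]) cube([255, 50, 27]);
translate([532, 211, 1035]) cube([255, 50, 27]);
translate([532, 211, 1313]) cube([255, 50, 27]);
translate([532, 211, 1591]) cube([255, 50, 27]);


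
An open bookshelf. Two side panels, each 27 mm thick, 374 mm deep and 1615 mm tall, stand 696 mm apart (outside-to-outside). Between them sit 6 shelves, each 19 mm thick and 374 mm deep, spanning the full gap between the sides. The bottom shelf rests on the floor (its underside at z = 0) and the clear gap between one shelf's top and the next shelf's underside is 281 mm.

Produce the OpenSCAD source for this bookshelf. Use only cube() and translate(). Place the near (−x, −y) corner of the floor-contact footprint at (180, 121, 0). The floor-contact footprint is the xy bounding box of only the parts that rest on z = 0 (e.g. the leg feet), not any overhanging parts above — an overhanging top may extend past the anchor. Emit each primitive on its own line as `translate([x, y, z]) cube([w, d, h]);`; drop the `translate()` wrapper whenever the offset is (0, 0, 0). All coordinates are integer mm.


translate([180, 121, 0]) cube([27, 374, 1615]);
translate([849, 121, 0]) cube([27, 374, 1615]);
translate([207, 121, 0]) cube([642, 374, 19]);
translate([207, 121, 300]) cube([642, 374, 19]);
translate([207, 121, 600]) cube([642, 374, 19]);
translate([207, 121, 900]) cube([642, 374, 19]);
translate([207, 121, 1200]) cube([642, 374, 19]);
translate([207, 121, 1500]) cube([642, 374, 19]);


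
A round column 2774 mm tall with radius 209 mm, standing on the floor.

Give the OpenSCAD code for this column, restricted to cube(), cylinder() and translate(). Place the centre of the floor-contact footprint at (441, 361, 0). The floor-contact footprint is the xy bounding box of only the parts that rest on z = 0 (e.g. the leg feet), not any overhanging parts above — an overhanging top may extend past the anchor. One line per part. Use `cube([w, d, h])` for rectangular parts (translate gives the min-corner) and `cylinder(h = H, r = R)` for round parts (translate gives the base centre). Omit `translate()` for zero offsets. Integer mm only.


translate([441, 361, 0]) cylinder(h = 2774, r = 209);


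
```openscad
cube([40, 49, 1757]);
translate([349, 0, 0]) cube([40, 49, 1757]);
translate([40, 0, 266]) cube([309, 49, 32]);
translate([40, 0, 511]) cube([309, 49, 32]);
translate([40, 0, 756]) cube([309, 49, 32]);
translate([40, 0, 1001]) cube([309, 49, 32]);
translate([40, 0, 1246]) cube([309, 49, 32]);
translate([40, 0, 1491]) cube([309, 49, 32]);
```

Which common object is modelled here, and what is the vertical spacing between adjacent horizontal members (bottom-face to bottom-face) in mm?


A ladder. The rung spacing is 245 mm.

Two tall 40×49 posts with 6 short bars between them — a ladder. Adjacent rungs sit at z = 266 and z = 511, so the spacing is 511 − 266 = 245 mm.


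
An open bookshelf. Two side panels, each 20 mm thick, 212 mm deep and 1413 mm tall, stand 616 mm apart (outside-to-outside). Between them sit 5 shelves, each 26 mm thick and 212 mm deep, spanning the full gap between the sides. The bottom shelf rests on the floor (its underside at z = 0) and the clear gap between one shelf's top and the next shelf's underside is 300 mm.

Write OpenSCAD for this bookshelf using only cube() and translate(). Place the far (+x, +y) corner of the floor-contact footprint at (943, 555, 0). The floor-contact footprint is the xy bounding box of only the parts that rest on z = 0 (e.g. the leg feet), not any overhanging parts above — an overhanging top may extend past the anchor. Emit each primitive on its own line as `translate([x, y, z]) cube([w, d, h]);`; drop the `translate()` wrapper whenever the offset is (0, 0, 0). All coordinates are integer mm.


translate([327, 343, 0]) cube([20, 212, 1413]);
translate([923, 343, 0]) cube([20, 212, 1413]);
translate([347, 343, 0]) cube([576, 212, 26]);
translate([347, 343, 326]) cube([576, 212, 26]);
translate([347, 343, 652]) cube([576, 212, 26]);
translate([347, 343, 978]) cube([576, 212, 26]);
translate([347, 343, 1304]) cube([576, 212, 26]);


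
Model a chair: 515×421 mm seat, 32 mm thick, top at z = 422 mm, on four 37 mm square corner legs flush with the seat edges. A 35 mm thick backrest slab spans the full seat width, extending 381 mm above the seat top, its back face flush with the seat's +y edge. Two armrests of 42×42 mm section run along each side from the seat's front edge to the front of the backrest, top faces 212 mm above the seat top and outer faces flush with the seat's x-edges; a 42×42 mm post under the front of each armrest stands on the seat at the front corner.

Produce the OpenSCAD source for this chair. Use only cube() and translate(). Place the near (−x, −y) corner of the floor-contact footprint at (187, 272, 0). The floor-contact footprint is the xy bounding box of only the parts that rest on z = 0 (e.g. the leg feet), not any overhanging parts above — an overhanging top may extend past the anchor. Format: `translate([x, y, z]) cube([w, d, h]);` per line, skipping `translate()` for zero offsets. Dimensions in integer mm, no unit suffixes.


translate([187, 272, 390]) cube([515, 421, 32]);
translate([187, 272, 0]) cube([37, 37, 390]);
translate([665, 272, 0]) cube([37, 37, 390]);
translate([187, 656, 0]) cube([37, 37, 390]);
translate([665, 656, 0]) cube([37, 37, 390]);
translate([187, 658, 422]) cube([515, 35, 381]);
translate([187, 272, 592]) cube([42, 386, 42]);
translate([660, 272, 592]) cube([42, 386, 42]);
translate([187, 272, 422]) cube([42, 42, 170]);
translate([660, 272, 422]) cube([42, 42, 170]);


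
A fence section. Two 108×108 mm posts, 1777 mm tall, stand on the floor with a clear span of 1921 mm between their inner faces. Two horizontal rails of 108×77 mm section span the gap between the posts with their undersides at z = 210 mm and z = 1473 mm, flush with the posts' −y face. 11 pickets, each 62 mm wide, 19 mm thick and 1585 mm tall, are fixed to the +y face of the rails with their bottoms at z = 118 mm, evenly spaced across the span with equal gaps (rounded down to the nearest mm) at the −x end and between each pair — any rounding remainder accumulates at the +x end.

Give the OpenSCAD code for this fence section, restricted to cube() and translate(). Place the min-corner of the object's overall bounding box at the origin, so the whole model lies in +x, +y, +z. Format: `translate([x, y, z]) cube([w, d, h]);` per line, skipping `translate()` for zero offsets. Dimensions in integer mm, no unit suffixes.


cube([108, 108, 1777]);
translate([2029, 0, 0]) cube([108, 108, 1777]);
translate([108, 0, 210]) cube([1921, 108, 77]);
translate([108, 0, 1473]) cube([1921, 108, 77]);
translate([211, 108, 118]) cube([62, 19, 1585]);
translate([376, 108, 118]) cube([62, 19, 1585]);
translate([541, 108, 118]) cube([62, 19, 1585]);
translate([706, 108, 118]) cube([62, 19, 1585]);
translate([871, 108, 118]) cube([62, 19, 1585]);
translate([1036, 108, 118]) cube([62, 19, 1585]);
translate([1201, 108, 118]) cube([62, 19, 1585]);
translate([1366, 108, 118]) cube([62, 19, 1585]);
translate([1531, 108, 118]) cube([62, 19, 1585]);
translate([1696, 108, 118]) cube([62, 19, 1585]);
translate([1861, 108, 118]) cube([62, 19, 1585]);


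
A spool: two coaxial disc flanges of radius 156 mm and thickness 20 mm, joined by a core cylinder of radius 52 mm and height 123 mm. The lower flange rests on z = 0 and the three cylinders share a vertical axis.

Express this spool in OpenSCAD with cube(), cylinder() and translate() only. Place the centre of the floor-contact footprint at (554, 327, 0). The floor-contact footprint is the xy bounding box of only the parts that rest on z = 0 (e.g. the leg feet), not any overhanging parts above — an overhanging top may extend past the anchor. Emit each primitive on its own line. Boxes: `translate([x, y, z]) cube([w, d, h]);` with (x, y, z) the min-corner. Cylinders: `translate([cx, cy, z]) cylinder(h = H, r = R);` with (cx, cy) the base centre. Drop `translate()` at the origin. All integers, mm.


translate([554, 327, 0]) cylinder(h = 20, r = 156);
translate([554, 327, 20]) cylinder(h = 123, r = 52);
translate([554, 327, 143]) cylinder(h = 20, r = 156);


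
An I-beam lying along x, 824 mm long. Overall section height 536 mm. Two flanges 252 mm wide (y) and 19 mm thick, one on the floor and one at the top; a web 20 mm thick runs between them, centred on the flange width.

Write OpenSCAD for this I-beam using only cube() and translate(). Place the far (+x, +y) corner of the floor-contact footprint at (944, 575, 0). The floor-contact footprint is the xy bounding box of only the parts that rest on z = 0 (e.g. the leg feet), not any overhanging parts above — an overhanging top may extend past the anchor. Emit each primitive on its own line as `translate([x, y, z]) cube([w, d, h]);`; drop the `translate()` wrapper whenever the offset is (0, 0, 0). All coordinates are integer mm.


translate([120, 323, 0]) cube([824, 252, 19]);
translate([120, 439, 19]) cube([824, 20, 498]);
translate([120, 323, 517]) cube([824, 252, 19]);


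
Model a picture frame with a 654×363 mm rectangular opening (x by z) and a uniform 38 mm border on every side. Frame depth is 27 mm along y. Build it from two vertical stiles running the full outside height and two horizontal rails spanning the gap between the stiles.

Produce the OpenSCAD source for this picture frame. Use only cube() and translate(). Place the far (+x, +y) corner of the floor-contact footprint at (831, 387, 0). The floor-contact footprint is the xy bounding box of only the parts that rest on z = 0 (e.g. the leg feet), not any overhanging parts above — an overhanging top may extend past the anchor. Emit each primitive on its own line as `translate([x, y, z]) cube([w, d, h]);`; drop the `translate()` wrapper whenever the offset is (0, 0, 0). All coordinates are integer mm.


translate([101, 360, 0]) cube([38, 27, 439]);
translate([793, 360, 0]) cube([38, 27, 439]);
translate([139, 360, 0]) cube([654, 27, 38]);
translate([139, 360, 401]) cube([654, 27, 38]);


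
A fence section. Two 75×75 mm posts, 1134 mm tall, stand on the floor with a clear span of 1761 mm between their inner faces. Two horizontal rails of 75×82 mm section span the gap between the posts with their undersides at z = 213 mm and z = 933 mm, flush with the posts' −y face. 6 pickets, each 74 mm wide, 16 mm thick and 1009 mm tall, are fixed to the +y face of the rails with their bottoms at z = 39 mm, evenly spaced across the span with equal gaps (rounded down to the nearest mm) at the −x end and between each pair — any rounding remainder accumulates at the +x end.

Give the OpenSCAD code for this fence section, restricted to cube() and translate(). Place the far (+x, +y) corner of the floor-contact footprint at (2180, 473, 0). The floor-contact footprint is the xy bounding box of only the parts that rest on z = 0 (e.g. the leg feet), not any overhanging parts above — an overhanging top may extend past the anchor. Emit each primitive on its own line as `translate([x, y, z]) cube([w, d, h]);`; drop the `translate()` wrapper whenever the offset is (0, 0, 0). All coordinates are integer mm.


translate([269, 398, 0]) cube([75, 75, 1134]);
translate([2105, 398, 0]) cube([75, 75, 1134]);
translate([344, 398, 213]) cube([1761, 75, 82]);
translate([344, 398, 933]) cube([1761, 75, 82]);
translate([532, 473, 39]) cube([74, 16, 1009]);
translate([794, 473, 39]) cube([74, 16, 1009]);
translate([1056, 473, 39]) cube([74, 16, 1009]);
translate([1318, 473, 39]) cube([74, 16, 1009]);
translate([1580, 473, 39]) cube([74, 16, 1009]);
translate([1842, 473, 39]) cube([74, 16, 1009]);


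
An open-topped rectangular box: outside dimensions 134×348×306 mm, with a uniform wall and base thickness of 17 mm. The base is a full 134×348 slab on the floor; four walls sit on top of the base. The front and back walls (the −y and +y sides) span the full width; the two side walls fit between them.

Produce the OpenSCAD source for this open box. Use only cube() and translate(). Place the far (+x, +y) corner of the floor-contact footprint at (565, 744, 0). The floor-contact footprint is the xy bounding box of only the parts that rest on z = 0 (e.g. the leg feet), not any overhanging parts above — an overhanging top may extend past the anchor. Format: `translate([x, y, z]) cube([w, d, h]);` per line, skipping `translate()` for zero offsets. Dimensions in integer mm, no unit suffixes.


translate([431, 396, 0]) cube([134, 348, 17]);
translate([431, 396, 17]) cube([134, 17, 289]);
translate([431, 727, 17]) cube([134, 17, 289]);
translate([431, 413, 17]) cube([17, 314, 289]);
translate([548, 413, 17]) cube([17, 314, 289]);


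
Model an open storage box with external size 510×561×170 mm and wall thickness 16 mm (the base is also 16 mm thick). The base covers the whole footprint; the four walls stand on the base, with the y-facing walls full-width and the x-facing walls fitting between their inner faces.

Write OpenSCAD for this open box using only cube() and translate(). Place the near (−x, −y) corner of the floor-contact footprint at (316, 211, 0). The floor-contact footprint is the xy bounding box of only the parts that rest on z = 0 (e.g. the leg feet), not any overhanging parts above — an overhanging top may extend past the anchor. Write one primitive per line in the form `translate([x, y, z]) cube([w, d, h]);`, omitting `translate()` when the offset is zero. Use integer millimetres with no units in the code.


translate([316, 211, 0]) cube([510, 561, 16]);
translate([316, 211, 16]) cube([510, 16, 154]);
translate([316, 756, 16]) cube([510, 16, 154]);
translate([316, 227, 16]) cube([16, 529, 154]);
translate([810, 227, 16]) cube([16, 529, 154]);


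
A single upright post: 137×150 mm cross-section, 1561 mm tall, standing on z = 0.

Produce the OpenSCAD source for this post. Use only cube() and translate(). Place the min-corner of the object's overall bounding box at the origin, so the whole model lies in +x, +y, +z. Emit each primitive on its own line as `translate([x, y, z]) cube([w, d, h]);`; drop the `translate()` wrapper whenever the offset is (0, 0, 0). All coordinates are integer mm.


cube([137, 150, 1561]);


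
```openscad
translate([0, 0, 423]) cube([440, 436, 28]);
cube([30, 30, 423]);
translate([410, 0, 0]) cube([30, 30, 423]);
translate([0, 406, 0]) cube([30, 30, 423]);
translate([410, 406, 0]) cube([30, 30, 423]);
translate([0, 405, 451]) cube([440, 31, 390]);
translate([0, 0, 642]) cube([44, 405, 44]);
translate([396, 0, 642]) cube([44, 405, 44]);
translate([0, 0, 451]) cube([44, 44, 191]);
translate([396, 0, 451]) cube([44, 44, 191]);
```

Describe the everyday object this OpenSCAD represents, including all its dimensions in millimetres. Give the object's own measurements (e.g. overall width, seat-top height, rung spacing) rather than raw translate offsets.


A chair. The seat is a 440×436×28 mm slab with its top at z = 451 mm, on four 30×30 mm corner legs (flush with the seat edges, standing on z = 0). A flat backrest 31 mm thick, 390 mm tall, spans the full seat width and rises from the seat top along its +y edge, rear face flush with the rear of the seat. Two armrests of 44×44 mm section run along each side from the seat's front edge to the front of the backrest, top faces 235 mm above the seat top and outer faces flush with the seat's x-edges; a 44×44 mm post under the front of each armrest stands on the seat at the front corner.


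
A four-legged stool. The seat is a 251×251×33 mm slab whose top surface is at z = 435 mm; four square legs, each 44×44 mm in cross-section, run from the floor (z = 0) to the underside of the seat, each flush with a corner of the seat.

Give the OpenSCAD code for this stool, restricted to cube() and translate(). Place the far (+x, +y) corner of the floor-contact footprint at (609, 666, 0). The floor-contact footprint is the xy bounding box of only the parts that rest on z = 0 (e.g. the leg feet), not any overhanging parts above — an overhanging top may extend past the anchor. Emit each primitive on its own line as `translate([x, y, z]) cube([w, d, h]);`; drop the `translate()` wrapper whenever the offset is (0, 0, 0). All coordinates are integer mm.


translate([358, 415, 402]) cube([251, 251, 33]);
translate([358, 415, 0]) cube([44, 44, 402]);
translate([565, 415, 0]) cube([44, 44, 402]);
translate([358, 622, 0]) cube([44, 44, 402]);
translate([565, 622, 0]) cube([44, 44, 402]);


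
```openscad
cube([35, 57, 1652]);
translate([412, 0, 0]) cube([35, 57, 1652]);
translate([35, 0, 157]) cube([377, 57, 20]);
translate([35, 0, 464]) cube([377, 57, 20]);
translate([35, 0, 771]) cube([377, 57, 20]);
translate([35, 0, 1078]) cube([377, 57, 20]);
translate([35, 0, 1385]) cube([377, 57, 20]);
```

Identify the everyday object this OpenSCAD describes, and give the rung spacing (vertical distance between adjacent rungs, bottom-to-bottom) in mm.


A ladder. The rung spacing is 307 mm.

Two tall 35×57 posts with 5 short bars between them — a ladder. Adjacent rungs sit at z = 157 and z = 464, so the spacing is 464 − 157 = 307 mm.


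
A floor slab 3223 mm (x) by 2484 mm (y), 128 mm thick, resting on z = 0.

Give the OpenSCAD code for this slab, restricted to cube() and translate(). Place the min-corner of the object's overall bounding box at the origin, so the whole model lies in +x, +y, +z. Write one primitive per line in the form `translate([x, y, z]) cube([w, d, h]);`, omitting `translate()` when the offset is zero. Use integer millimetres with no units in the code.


cube([3223, 2484, 128]);


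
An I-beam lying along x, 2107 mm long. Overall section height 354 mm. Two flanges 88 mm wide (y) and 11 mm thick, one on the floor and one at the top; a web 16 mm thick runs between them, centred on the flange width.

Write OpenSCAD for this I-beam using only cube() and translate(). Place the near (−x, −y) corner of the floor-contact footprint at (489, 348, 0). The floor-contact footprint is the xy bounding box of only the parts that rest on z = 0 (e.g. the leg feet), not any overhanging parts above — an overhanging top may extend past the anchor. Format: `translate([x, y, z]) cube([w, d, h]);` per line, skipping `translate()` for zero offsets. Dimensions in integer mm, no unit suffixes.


translate([489, 348, 0]) cube([2107, 88, 11]);
translate([489, 384, 11]) cube([2107, 16, 332]);
translate([489, 348, 343]) cube([2107, 88, 11]);


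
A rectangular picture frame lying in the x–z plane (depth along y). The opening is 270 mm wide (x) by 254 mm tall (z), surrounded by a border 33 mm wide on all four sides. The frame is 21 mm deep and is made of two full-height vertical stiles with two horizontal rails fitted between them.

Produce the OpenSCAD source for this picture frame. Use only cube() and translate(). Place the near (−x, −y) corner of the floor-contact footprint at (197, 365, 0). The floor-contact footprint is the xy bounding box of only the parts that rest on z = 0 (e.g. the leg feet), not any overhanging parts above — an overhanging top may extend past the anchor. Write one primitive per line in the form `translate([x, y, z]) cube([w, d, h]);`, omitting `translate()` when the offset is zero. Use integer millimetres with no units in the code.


translate([197, 365, 0]) cube([33, 21, 320]);
translate([500, 365, 0]) cube([33, 21, 320]);
translate([230, 365, 0]) cube([270, 21, 33]);
translate([230, 365, 287]) cube([270, 21, 33]);


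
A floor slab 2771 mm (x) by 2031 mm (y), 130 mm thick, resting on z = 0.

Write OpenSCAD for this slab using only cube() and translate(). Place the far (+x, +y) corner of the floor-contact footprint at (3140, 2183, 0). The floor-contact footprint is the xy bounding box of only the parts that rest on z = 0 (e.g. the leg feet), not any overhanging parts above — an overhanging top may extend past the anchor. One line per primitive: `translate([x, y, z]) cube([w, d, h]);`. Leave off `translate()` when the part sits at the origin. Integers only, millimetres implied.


translate([369, 152, 0]) cube([2771, 2031, 130]);


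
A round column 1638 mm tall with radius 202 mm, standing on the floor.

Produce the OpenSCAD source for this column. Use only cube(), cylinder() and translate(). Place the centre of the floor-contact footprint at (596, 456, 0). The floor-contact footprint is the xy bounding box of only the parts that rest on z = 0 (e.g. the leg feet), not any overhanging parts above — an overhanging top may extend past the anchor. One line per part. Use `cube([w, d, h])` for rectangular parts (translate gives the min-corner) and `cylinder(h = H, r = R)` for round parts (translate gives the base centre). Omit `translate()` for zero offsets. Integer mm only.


translate([596, 456, 0]) cylinder(h = 1638, r = 202);


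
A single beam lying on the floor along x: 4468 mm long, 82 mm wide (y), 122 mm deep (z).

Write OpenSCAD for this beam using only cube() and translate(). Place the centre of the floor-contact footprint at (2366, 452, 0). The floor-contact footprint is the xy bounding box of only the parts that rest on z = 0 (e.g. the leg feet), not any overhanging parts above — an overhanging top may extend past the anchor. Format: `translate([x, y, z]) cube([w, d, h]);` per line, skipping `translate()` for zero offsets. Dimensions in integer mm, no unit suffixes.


translate([132, 411, 0]) cube([4468, 82, 122]);
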